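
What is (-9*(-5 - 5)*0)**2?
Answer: 0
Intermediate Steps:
(-9*(-5 - 5)*0)**2 = (-9*(0 - 5)*0)**2 = ((-9*0 - 9*(-5))*0)**2 = (1*0)**2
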